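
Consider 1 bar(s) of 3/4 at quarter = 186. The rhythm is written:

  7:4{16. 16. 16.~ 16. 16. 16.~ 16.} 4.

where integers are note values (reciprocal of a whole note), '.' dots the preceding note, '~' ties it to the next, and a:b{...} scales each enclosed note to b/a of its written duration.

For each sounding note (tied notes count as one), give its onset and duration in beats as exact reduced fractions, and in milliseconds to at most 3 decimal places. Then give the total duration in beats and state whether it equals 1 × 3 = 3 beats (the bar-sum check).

1) 0.0ms=0b +69.124ms=3/14b
2) 69.124ms=3/14b +69.124ms=3/14b
3) 138.249ms=3/7b +138.249ms=3/7b
4) 276.498ms=6/7b +69.124ms=3/14b
5) 345.622ms=15/14b +138.249ms=3/7b
6) 483.871ms=3/2b +483.871ms=3/2b
Σ=3b of 3 (186bpm 3/4) — PASS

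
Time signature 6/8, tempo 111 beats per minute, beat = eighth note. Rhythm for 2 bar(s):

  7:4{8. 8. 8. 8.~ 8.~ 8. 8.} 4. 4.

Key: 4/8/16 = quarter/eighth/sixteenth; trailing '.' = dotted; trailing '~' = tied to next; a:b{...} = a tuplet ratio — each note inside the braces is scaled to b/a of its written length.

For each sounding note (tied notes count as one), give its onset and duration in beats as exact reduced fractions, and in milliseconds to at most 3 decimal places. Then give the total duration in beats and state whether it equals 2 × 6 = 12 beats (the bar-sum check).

1) 0.0ms=0b +463.32ms=6/7b
2) 463.32ms=6/7b +463.32ms=6/7b
3) 926.641ms=12/7b +463.32ms=6/7b
4) 1389.961ms=18/7b +1389.961ms=18/7b
5) 2779.923ms=36/7b +463.32ms=6/7b
6) 3243.243ms=6b +1621.622ms=3b
7) 4864.865ms=9b +1621.622ms=3b
Σ=12b of 12 (111bpm 6/8) — PASS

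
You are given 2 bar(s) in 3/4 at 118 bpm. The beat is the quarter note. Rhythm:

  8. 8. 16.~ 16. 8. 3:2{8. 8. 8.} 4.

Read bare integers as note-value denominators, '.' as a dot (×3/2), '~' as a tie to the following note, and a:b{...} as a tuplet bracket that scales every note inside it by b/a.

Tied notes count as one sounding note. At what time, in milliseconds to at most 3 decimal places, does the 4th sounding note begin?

1. 0.0ms @ 0 + 381.356ms (3/4)
2. 381.356ms @ 3/4 + 381.356ms (3/4)
3. 762.712ms @ 3/2 + 381.356ms (3/4)
4. 1144.068ms @ 9/4 + 381.356ms (3/4)
5. 1525.424ms @ 3 + 254.237ms (1/2)
6. 1779.661ms @ 7/2 + 254.237ms (1/2)
7. 2033.898ms @ 4 + 254.237ms (1/2)
8. 2288.136ms @ 9/2 + 762.712ms (3/2)

note 4 onset = 9/4b = 1144.068ms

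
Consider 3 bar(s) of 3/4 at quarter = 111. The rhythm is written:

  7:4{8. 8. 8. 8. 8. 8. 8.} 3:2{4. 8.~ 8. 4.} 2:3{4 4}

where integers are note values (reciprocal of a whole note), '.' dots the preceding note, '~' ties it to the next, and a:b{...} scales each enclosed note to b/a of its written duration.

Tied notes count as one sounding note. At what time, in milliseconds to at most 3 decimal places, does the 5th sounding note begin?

note 5 onset = 12/7b = 926.641ms

1. 0.0ms @ 0 + 231.66ms (3/7)
2. 231.66ms @ 3/7 + 231.66ms (3/7)
3. 463.32ms @ 6/7 + 231.66ms (3/7)
4. 694.981ms @ 9/7 + 231.66ms (3/7)
5. 926.641ms @ 12/7 + 231.66ms (3/7)
6. 1158.301ms @ 15/7 + 231.66ms (3/7)
7. 1389.961ms @ 18/7 + 231.66ms (3/7)
8. 1621.622ms @ 3 + 540.541ms (1)
9. 2162.162ms @ 4 + 540.541ms (1)
10. 2702.703ms @ 5 + 540.541ms (1)
11. 3243.243ms @ 6 + 810.811ms (3/2)
12. 4054.054ms @ 15/2 + 810.811ms (3/2)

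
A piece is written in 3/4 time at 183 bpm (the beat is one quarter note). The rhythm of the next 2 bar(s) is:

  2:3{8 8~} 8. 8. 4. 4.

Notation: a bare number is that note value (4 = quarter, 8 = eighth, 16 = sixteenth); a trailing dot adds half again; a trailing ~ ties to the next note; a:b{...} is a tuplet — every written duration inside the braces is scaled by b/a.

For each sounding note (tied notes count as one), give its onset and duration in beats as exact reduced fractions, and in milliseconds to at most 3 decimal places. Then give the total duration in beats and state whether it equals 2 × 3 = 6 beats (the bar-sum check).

1) 0.0ms=0b +245.902ms=3/4b
2) 245.902ms=3/4b +491.803ms=3/2b
3) 737.705ms=9/4b +245.902ms=3/4b
4) 983.607ms=3b +491.803ms=3/2b
5) 1475.41ms=9/2b +491.803ms=3/2b
Σ=6b of 6 (183bpm 3/4) — PASS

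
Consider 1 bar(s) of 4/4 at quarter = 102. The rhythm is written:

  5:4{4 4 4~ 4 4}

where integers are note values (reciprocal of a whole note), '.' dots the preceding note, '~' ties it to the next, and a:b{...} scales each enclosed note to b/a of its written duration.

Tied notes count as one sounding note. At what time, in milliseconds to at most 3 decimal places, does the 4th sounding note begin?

note 4 onset = 16/5b = 1882.353ms

1. 0.0ms @ 0 + 470.588ms (4/5)
2. 470.588ms @ 4/5 + 470.588ms (4/5)
3. 941.176ms @ 8/5 + 941.176ms (8/5)
4. 1882.353ms @ 16/5 + 470.588ms (4/5)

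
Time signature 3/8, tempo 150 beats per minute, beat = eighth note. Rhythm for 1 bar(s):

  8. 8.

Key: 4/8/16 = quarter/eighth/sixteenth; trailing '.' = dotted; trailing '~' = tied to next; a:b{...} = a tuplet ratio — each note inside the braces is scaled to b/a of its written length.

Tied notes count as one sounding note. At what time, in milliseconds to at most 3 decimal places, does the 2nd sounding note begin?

note 2 onset = 3/2b = 600.0ms

1. 0.0ms @ 0 + 600.0ms (3/2)
2. 600.0ms @ 3/2 + 600.0ms (3/2)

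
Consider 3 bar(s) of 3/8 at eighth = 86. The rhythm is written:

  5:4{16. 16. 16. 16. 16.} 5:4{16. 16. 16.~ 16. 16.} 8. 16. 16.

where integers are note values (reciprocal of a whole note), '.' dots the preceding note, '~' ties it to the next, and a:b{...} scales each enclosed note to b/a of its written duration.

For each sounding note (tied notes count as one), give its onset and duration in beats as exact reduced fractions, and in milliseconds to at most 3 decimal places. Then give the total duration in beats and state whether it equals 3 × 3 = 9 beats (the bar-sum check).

1) 0.0ms=0b +418.605ms=3/5b
2) 418.605ms=3/5b +418.605ms=3/5b
3) 837.209ms=6/5b +418.605ms=3/5b
4) 1255.814ms=9/5b +418.605ms=3/5b
5) 1674.419ms=12/5b +418.605ms=3/5b
6) 2093.023ms=3b +418.605ms=3/5b
7) 2511.628ms=18/5b +418.605ms=3/5b
8) 2930.233ms=21/5b +837.209ms=6/5b
9) 3767.442ms=27/5b +418.605ms=3/5b
10) 4186.047ms=6b +1046.512ms=3/2b
11) 5232.558ms=15/2b +523.256ms=3/4b
12) 5755.814ms=33/4b +523.256ms=3/4b
Σ=9b of 9 (86bpm 3/8) — PASS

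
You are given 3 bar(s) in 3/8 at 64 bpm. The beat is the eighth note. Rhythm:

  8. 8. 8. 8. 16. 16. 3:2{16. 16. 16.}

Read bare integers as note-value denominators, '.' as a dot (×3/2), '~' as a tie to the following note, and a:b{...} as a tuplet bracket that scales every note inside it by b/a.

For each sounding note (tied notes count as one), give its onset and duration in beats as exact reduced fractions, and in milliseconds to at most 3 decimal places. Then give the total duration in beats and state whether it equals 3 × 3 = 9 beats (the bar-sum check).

1) 0.0ms=0b +1406.25ms=3/2b
2) 1406.25ms=3/2b +1406.25ms=3/2b
3) 2812.5ms=3b +1406.25ms=3/2b
4) 4218.75ms=9/2b +1406.25ms=3/2b
5) 5625.0ms=6b +703.125ms=3/4b
6) 6328.125ms=27/4b +703.125ms=3/4b
7) 7031.25ms=15/2b +468.75ms=1/2b
8) 7500.0ms=8b +468.75ms=1/2b
9) 7968.75ms=17/2b +468.75ms=1/2b
Σ=9b of 9 (64bpm 3/8) — PASS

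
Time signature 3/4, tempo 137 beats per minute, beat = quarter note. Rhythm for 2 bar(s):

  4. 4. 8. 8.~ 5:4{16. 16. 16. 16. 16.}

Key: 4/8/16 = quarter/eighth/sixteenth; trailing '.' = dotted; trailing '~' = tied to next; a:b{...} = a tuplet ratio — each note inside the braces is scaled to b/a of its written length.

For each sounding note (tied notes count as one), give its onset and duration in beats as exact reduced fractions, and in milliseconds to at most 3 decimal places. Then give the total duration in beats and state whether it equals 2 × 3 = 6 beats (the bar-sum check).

1) 0.0ms=0b +656.934ms=3/2b
2) 656.934ms=3/2b +656.934ms=3/2b
3) 1313.869ms=3b +328.467ms=3/4b
4) 1642.336ms=15/4b +459.854ms=21/20b
5) 2102.19ms=24/5b +131.387ms=3/10b
6) 2233.577ms=51/10b +131.387ms=3/10b
7) 2364.964ms=27/5b +131.387ms=3/10b
8) 2496.35ms=57/10b +131.387ms=3/10b
Σ=6b of 6 (137bpm 3/4) — PASS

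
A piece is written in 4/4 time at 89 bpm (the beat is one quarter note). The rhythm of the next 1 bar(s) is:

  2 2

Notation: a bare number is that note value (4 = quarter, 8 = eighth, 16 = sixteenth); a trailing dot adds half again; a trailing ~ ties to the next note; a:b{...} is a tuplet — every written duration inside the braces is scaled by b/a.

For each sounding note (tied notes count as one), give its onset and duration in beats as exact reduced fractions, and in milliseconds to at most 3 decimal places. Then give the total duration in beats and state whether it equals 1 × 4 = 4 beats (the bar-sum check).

1) 0.0ms=0b +1348.315ms=2b
2) 1348.315ms=2b +1348.315ms=2b
Σ=4b of 4 (89bpm 4/4) — PASS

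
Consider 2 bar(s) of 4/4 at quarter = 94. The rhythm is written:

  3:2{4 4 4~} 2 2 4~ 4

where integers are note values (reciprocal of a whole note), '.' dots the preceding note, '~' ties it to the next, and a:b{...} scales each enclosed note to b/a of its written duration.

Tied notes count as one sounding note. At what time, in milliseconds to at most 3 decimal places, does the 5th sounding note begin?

1. 0.0ms @ 0 + 425.532ms (2/3)
2. 425.532ms @ 2/3 + 425.532ms (2/3)
3. 851.064ms @ 4/3 + 1702.128ms (8/3)
4. 2553.191ms @ 4 + 1276.596ms (2)
5. 3829.787ms @ 6 + 1276.596ms (2)

note 5 onset = 6b = 3829.787ms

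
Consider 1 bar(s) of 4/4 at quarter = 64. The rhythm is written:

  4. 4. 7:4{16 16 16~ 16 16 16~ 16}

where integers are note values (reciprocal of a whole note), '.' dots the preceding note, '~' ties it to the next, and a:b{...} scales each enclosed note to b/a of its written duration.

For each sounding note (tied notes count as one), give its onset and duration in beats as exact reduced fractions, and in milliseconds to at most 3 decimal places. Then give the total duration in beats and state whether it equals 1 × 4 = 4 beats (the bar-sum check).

1) 0.0ms=0b +1406.25ms=3/2b
2) 1406.25ms=3/2b +1406.25ms=3/2b
3) 2812.5ms=3b +133.929ms=1/7b
4) 2946.429ms=22/7b +133.929ms=1/7b
5) 3080.357ms=23/7b +267.857ms=2/7b
6) 3348.214ms=25/7b +133.929ms=1/7b
7) 3482.143ms=26/7b +267.857ms=2/7b
Σ=4b of 4 (64bpm 4/4) — PASS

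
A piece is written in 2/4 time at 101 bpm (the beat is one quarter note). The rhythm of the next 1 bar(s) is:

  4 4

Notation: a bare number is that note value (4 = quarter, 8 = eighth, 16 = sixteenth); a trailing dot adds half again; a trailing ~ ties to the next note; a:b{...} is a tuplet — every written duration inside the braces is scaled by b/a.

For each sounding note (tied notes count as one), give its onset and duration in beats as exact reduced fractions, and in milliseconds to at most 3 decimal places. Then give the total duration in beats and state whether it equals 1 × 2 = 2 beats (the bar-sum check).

1) 0.0ms=0b +594.059ms=1b
2) 594.059ms=1b +594.059ms=1b
Σ=2b of 2 (101bpm 2/4) — PASS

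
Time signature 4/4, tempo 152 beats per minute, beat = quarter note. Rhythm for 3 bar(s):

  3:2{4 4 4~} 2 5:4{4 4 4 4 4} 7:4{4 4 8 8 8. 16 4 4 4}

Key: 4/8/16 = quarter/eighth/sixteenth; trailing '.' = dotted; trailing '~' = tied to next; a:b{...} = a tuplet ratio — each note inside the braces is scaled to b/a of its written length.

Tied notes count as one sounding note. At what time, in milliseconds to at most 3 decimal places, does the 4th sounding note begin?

note 4 onset = 4b = 1578.947ms

1. 0.0ms @ 0 + 263.158ms (2/3)
2. 263.158ms @ 2/3 + 263.158ms (2/3)
3. 526.316ms @ 4/3 + 1052.632ms (8/3)
4. 1578.947ms @ 4 + 315.789ms (4/5)
5. 1894.737ms @ 24/5 + 315.789ms (4/5)
6. 2210.526ms @ 28/5 + 315.789ms (4/5)
7. 2526.316ms @ 32/5 + 315.789ms (4/5)
8. 2842.105ms @ 36/5 + 315.789ms (4/5)
9. 3157.895ms @ 8 + 225.564ms (4/7)
10. 3383.459ms @ 60/7 + 225.564ms (4/7)
11. 3609.023ms @ 64/7 + 112.782ms (2/7)
12. 3721.805ms @ 66/7 + 112.782ms (2/7)
13. 3834.586ms @ 68/7 + 169.173ms (3/7)
14. 4003.759ms @ 71/7 + 56.391ms (1/7)
15. 4060.15ms @ 72/7 + 225.564ms (4/7)
16. 4285.714ms @ 76/7 + 225.564ms (4/7)
17. 4511.278ms @ 80/7 + 225.564ms (4/7)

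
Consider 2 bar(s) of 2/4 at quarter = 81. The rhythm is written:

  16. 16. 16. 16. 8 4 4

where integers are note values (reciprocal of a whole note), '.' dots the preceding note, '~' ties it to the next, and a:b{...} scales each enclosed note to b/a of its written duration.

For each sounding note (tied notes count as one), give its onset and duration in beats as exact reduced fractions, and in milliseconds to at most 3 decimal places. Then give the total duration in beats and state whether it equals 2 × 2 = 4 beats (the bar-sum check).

1) 0.0ms=0b +277.778ms=3/8b
2) 277.778ms=3/8b +277.778ms=3/8b
3) 555.556ms=3/4b +277.778ms=3/8b
4) 833.333ms=9/8b +277.778ms=3/8b
5) 1111.111ms=3/2b +370.37ms=1/2b
6) 1481.481ms=2b +740.741ms=1b
7) 2222.222ms=3b +740.741ms=1b
Σ=4b of 4 (81bpm 2/4) — PASS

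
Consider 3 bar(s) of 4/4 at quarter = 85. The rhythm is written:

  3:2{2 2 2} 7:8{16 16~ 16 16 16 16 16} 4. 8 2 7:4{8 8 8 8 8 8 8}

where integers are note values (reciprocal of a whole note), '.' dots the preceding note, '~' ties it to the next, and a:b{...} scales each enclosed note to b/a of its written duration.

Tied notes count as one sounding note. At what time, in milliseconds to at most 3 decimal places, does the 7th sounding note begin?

1. 0.0ms @ 0 + 941.176ms (4/3)
2. 941.176ms @ 4/3 + 941.176ms (4/3)
3. 1882.353ms @ 8/3 + 941.176ms (4/3)
4. 2823.529ms @ 4 + 201.681ms (2/7)
5. 3025.21ms @ 30/7 + 403.361ms (4/7)
6. 3428.571ms @ 34/7 + 201.681ms (2/7)
7. 3630.252ms @ 36/7 + 201.681ms (2/7)
8. 3831.933ms @ 38/7 + 201.681ms (2/7)
9. 4033.613ms @ 40/7 + 201.681ms (2/7)
10. 4235.294ms @ 6 + 1058.824ms (3/2)
11. 5294.118ms @ 15/2 + 352.941ms (1/2)
12. 5647.059ms @ 8 + 1411.765ms (2)
13. 7058.824ms @ 10 + 201.681ms (2/7)
14. 7260.504ms @ 72/7 + 201.681ms (2/7)
15. 7462.185ms @ 74/7 + 201.681ms (2/7)
16. 7663.866ms @ 76/7 + 201.681ms (2/7)
17. 7865.546ms @ 78/7 + 201.681ms (2/7)
18. 8067.227ms @ 80/7 + 201.681ms (2/7)
19. 8268.908ms @ 82/7 + 201.681ms (2/7)

note 7 onset = 36/7b = 3630.252ms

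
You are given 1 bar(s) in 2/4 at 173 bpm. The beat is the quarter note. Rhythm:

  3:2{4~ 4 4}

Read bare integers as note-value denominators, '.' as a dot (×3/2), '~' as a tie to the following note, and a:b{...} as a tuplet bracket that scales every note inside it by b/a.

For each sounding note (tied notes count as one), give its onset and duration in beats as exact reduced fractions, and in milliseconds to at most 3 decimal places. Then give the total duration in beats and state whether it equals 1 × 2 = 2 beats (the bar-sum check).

1) 0.0ms=0b +462.428ms=4/3b
2) 462.428ms=4/3b +231.214ms=2/3b
Σ=2b of 2 (173bpm 2/4) — PASS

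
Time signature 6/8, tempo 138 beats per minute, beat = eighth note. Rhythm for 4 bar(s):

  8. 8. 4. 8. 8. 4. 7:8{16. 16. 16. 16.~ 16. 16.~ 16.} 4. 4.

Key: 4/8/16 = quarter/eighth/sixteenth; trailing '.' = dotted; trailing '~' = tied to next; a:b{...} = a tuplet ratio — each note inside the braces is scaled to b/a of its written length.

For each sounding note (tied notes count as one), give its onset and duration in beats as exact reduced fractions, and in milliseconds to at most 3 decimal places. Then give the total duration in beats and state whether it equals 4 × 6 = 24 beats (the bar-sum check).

1) 0.0ms=0b +652.174ms=3/2b
2) 652.174ms=3/2b +652.174ms=3/2b
3) 1304.348ms=3b +1304.348ms=3b
4) 2608.696ms=6b +652.174ms=3/2b
5) 3260.87ms=15/2b +652.174ms=3/2b
6) 3913.043ms=9b +1304.348ms=3b
7) 5217.391ms=12b +372.671ms=6/7b
8) 5590.062ms=90/7b +372.671ms=6/7b
9) 5962.733ms=96/7b +372.671ms=6/7b
10) 6335.404ms=102/7b +745.342ms=12/7b
11) 7080.745ms=114/7b +745.342ms=12/7b
12) 7826.087ms=18b +1304.348ms=3b
13) 9130.435ms=21b +1304.348ms=3b
Σ=24b of 24 (138bpm 6/8) — PASS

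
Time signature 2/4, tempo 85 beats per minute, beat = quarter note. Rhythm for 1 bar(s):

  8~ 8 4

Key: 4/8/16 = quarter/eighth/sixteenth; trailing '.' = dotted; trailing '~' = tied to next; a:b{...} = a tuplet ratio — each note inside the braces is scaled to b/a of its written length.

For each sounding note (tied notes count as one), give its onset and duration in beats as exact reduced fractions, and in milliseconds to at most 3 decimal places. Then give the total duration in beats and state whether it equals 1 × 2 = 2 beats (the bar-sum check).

1) 0.0ms=0b +705.882ms=1b
2) 705.882ms=1b +705.882ms=1b
Σ=2b of 2 (85bpm 2/4) — PASS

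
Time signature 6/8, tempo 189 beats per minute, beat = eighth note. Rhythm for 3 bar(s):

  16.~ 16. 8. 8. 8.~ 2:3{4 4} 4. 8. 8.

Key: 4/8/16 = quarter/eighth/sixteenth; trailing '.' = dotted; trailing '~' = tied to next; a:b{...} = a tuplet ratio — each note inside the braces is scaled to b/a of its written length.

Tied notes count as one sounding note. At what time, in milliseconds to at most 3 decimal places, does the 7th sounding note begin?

1. 0.0ms @ 0 + 476.19ms (3/2)
2. 476.19ms @ 3/2 + 476.19ms (3/2)
3. 952.381ms @ 3 + 476.19ms (3/2)
4. 1428.571ms @ 9/2 + 1428.571ms (9/2)
5. 2857.143ms @ 9 + 952.381ms (3)
6. 3809.524ms @ 12 + 952.381ms (3)
7. 4761.905ms @ 15 + 476.19ms (3/2)
8. 5238.095ms @ 33/2 + 476.19ms (3/2)

note 7 onset = 15b = 4761.905ms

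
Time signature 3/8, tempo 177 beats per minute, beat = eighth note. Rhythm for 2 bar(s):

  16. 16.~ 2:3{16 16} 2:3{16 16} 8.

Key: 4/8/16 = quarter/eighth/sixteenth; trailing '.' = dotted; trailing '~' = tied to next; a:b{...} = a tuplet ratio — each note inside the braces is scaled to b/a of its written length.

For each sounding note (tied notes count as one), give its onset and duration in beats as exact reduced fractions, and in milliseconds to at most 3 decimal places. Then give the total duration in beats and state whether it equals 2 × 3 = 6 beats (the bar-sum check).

1) 0.0ms=0b +254.237ms=3/4b
2) 254.237ms=3/4b +508.475ms=3/2b
3) 762.712ms=9/4b +254.237ms=3/4b
4) 1016.949ms=3b +254.237ms=3/4b
5) 1271.186ms=15/4b +254.237ms=3/4b
6) 1525.424ms=9/2b +508.475ms=3/2b
Σ=6b of 6 (177bpm 3/8) — PASS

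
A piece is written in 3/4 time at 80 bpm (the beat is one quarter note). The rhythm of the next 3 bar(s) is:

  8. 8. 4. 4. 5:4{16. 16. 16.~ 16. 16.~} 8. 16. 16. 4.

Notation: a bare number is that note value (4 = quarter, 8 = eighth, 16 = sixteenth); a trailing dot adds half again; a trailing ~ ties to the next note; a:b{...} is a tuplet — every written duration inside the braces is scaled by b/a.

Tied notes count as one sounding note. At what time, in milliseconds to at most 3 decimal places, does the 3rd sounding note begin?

1. 0.0ms @ 0 + 562.5ms (3/4)
2. 562.5ms @ 3/4 + 562.5ms (3/4)
3. 1125.0ms @ 3/2 + 1125.0ms (3/2)
4. 2250.0ms @ 3 + 1125.0ms (3/2)
5. 3375.0ms @ 9/2 + 225.0ms (3/10)
6. 3600.0ms @ 24/5 + 225.0ms (3/10)
7. 3825.0ms @ 51/10 + 450.0ms (3/5)
8. 4275.0ms @ 57/10 + 787.5ms (21/20)
9. 5062.5ms @ 27/4 + 281.25ms (3/8)
10. 5343.75ms @ 57/8 + 281.25ms (3/8)
11. 5625.0ms @ 15/2 + 1125.0ms (3/2)

note 3 onset = 3/2b = 1125.0ms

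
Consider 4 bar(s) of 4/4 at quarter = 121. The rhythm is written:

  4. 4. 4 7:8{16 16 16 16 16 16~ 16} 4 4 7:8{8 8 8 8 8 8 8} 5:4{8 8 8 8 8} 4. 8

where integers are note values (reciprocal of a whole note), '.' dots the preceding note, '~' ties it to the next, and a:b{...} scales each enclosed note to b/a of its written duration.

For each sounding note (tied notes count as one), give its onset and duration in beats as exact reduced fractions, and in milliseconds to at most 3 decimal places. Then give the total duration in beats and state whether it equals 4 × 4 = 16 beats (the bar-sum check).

1) 0.0ms=0b +743.802ms=3/2b
2) 743.802ms=3/2b +743.802ms=3/2b
3) 1487.603ms=3b +495.868ms=1b
4) 1983.471ms=4b +141.677ms=2/7b
5) 2125.148ms=30/7b +141.677ms=2/7b
6) 2266.824ms=32/7b +141.677ms=2/7b
7) 2408.501ms=34/7b +141.677ms=2/7b
8) 2550.177ms=36/7b +141.677ms=2/7b
9) 2691.854ms=38/7b +283.353ms=4/7b
10) 2975.207ms=6b +495.868ms=1b
11) 3471.074ms=7b +495.868ms=1b
12) 3966.942ms=8b +283.353ms=4/7b
13) 4250.295ms=60/7b +283.353ms=4/7b
14) 4533.648ms=64/7b +283.353ms=4/7b
15) 4817.001ms=68/7b +283.353ms=4/7b
16) 5100.354ms=72/7b +283.353ms=4/7b
17) 5383.707ms=76/7b +283.353ms=4/7b
18) 5667.06ms=80/7b +283.353ms=4/7b
19) 5950.413ms=12b +198.347ms=2/5b
20) 6148.76ms=62/5b +198.347ms=2/5b
21) 6347.107ms=64/5b +198.347ms=2/5b
22) 6545.455ms=66/5b +198.347ms=2/5b
23) 6743.802ms=68/5b +198.347ms=2/5b
24) 6942.149ms=14b +743.802ms=3/2b
25) 7685.95ms=31/2b +247.934ms=1/2b
Σ=16b of 16 (121bpm 4/4) — PASS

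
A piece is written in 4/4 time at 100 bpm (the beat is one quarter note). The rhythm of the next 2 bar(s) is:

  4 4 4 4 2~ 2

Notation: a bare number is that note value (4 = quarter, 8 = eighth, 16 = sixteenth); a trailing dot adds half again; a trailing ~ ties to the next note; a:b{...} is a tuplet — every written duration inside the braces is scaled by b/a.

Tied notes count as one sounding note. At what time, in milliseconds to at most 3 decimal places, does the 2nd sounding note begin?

1. 0.0ms @ 0 + 600.0ms (1)
2. 600.0ms @ 1 + 600.0ms (1)
3. 1200.0ms @ 2 + 600.0ms (1)
4. 1800.0ms @ 3 + 600.0ms (1)
5. 2400.0ms @ 4 + 2400.0ms (4)

note 2 onset = 1b = 600.0ms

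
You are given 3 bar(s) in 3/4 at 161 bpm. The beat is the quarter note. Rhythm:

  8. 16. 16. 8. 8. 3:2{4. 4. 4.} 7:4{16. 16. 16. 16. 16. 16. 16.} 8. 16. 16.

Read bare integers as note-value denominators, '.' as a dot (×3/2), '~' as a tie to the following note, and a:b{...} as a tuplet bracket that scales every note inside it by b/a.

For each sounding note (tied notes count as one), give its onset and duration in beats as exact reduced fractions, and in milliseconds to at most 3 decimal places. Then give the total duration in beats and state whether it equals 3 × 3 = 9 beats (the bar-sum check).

1) 0.0ms=0b +279.503ms=3/4b
2) 279.503ms=3/4b +139.752ms=3/8b
3) 419.255ms=9/8b +139.752ms=3/8b
4) 559.006ms=3/2b +279.503ms=3/4b
5) 838.509ms=9/4b +279.503ms=3/4b
6) 1118.012ms=3b +372.671ms=1b
7) 1490.683ms=4b +372.671ms=1b
8) 1863.354ms=5b +372.671ms=1b
9) 2236.025ms=6b +79.858ms=3/14b
10) 2315.883ms=87/14b +79.858ms=3/14b
11) 2395.741ms=45/7b +79.858ms=3/14b
12) 2475.599ms=93/14b +79.858ms=3/14b
13) 2555.457ms=48/7b +79.858ms=3/14b
14) 2635.315ms=99/14b +79.858ms=3/14b
15) 2715.173ms=51/7b +79.858ms=3/14b
16) 2795.031ms=15/2b +279.503ms=3/4b
17) 3074.534ms=33/4b +139.752ms=3/8b
18) 3214.286ms=69/8b +139.752ms=3/8b
Σ=9b of 9 (161bpm 3/4) — PASS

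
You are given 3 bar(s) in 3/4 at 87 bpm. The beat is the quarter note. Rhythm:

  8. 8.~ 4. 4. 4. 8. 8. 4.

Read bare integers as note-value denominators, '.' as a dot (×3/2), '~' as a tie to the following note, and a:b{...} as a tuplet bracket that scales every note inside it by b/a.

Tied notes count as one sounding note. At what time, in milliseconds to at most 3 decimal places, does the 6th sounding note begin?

note 6 onset = 27/4b = 4655.172ms

1. 0.0ms @ 0 + 517.241ms (3/4)
2. 517.241ms @ 3/4 + 1551.724ms (9/4)
3. 2068.966ms @ 3 + 1034.483ms (3/2)
4. 3103.448ms @ 9/2 + 1034.483ms (3/2)
5. 4137.931ms @ 6 + 517.241ms (3/4)
6. 4655.172ms @ 27/4 + 517.241ms (3/4)
7. 5172.414ms @ 15/2 + 1034.483ms (3/2)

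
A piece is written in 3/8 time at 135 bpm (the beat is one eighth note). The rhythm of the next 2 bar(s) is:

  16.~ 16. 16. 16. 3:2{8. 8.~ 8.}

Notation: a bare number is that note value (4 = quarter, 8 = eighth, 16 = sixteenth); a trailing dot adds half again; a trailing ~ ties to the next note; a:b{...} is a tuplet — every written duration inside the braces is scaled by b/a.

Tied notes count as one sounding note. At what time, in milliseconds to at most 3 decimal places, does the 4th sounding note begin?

1. 0.0ms @ 0 + 666.667ms (3/2)
2. 666.667ms @ 3/2 + 333.333ms (3/4)
3. 1000.0ms @ 9/4 + 333.333ms (3/4)
4. 1333.333ms @ 3 + 444.444ms (1)
5. 1777.778ms @ 4 + 888.889ms (2)

note 4 onset = 3b = 1333.333ms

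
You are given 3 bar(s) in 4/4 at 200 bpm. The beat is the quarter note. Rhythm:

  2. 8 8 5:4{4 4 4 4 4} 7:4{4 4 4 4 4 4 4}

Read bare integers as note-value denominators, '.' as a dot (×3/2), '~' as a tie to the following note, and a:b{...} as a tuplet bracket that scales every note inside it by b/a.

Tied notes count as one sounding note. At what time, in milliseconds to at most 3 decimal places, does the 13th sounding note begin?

note 13 onset = 72/7b = 3085.714ms

1. 0.0ms @ 0 + 900.0ms (3)
2. 900.0ms @ 3 + 150.0ms (1/2)
3. 1050.0ms @ 7/2 + 150.0ms (1/2)
4. 1200.0ms @ 4 + 240.0ms (4/5)
5. 1440.0ms @ 24/5 + 240.0ms (4/5)
6. 1680.0ms @ 28/5 + 240.0ms (4/5)
7. 1920.0ms @ 32/5 + 240.0ms (4/5)
8. 2160.0ms @ 36/5 + 240.0ms (4/5)
9. 2400.0ms @ 8 + 171.429ms (4/7)
10. 2571.429ms @ 60/7 + 171.429ms (4/7)
11. 2742.857ms @ 64/7 + 171.429ms (4/7)
12. 2914.286ms @ 68/7 + 171.429ms (4/7)
13. 3085.714ms @ 72/7 + 171.429ms (4/7)
14. 3257.143ms @ 76/7 + 171.429ms (4/7)
15. 3428.571ms @ 80/7 + 171.429ms (4/7)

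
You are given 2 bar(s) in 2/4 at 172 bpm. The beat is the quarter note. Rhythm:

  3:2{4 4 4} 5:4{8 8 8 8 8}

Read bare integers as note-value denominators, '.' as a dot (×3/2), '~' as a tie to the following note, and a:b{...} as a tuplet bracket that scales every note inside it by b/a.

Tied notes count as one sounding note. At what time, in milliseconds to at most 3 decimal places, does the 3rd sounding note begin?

note 3 onset = 4/3b = 465.116ms

1. 0.0ms @ 0 + 232.558ms (2/3)
2. 232.558ms @ 2/3 + 232.558ms (2/3)
3. 465.116ms @ 4/3 + 232.558ms (2/3)
4. 697.674ms @ 2 + 139.535ms (2/5)
5. 837.209ms @ 12/5 + 139.535ms (2/5)
6. 976.744ms @ 14/5 + 139.535ms (2/5)
7. 1116.279ms @ 16/5 + 139.535ms (2/5)
8. 1255.814ms @ 18/5 + 139.535ms (2/5)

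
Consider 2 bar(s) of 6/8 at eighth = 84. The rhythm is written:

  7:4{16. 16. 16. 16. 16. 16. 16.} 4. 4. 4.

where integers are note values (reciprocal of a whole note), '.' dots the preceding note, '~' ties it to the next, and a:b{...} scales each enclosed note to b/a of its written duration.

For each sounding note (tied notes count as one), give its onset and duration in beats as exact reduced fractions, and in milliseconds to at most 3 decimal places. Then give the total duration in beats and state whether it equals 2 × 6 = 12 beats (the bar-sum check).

1) 0.0ms=0b +306.122ms=3/7b
2) 306.122ms=3/7b +306.122ms=3/7b
3) 612.245ms=6/7b +306.122ms=3/7b
4) 918.367ms=9/7b +306.122ms=3/7b
5) 1224.49ms=12/7b +306.122ms=3/7b
6) 1530.612ms=15/7b +306.122ms=3/7b
7) 1836.735ms=18/7b +306.122ms=3/7b
8) 2142.857ms=3b +2142.857ms=3b
9) 4285.714ms=6b +2142.857ms=3b
10) 6428.571ms=9b +2142.857ms=3b
Σ=12b of 12 (84bpm 6/8) — PASS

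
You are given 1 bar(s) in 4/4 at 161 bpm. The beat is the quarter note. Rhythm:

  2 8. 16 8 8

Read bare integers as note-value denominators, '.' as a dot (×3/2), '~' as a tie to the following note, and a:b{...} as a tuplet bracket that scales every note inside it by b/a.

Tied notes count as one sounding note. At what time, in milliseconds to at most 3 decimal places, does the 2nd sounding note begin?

1. 0.0ms @ 0 + 745.342ms (2)
2. 745.342ms @ 2 + 279.503ms (3/4)
3. 1024.845ms @ 11/4 + 93.168ms (1/4)
4. 1118.012ms @ 3 + 186.335ms (1/2)
5. 1304.348ms @ 7/2 + 186.335ms (1/2)

note 2 onset = 2b = 745.342ms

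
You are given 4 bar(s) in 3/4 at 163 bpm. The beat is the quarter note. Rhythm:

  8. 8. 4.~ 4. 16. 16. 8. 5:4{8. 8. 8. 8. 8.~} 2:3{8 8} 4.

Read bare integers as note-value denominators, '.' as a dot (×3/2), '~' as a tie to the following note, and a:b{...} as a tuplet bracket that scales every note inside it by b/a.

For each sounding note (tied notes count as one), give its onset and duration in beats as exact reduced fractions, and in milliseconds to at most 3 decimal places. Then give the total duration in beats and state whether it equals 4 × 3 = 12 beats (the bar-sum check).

1) 0.0ms=0b +276.074ms=3/4b
2) 276.074ms=3/4b +276.074ms=3/4b
3) 552.147ms=3/2b +1104.294ms=3b
4) 1656.442ms=9/2b +138.037ms=3/8b
5) 1794.479ms=39/8b +138.037ms=3/8b
6) 1932.515ms=21/4b +276.074ms=3/4b
7) 2208.589ms=6b +220.859ms=3/5b
8) 2429.448ms=33/5b +220.859ms=3/5b
9) 2650.307ms=36/5b +220.859ms=3/5b
10) 2871.166ms=39/5b +220.859ms=3/5b
11) 3092.025ms=42/5b +496.933ms=27/20b
12) 3588.957ms=39/4b +276.074ms=3/4b
13) 3865.031ms=21/2b +552.147ms=3/2b
Σ=12b of 12 (163bpm 3/4) — PASS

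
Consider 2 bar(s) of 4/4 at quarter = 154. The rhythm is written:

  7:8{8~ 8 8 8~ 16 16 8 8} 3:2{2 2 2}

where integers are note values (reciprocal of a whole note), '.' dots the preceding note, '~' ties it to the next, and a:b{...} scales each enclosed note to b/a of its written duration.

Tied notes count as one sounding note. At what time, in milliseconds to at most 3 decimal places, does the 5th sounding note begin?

note 5 onset = 20/7b = 1113.173ms

1. 0.0ms @ 0 + 445.269ms (8/7)
2. 445.269ms @ 8/7 + 222.635ms (4/7)
3. 667.904ms @ 12/7 + 333.952ms (6/7)
4. 1001.855ms @ 18/7 + 111.317ms (2/7)
5. 1113.173ms @ 20/7 + 222.635ms (4/7)
6. 1335.807ms @ 24/7 + 222.635ms (4/7)
7. 1558.442ms @ 4 + 519.481ms (4/3)
8. 2077.922ms @ 16/3 + 519.481ms (4/3)
9. 2597.403ms @ 20/3 + 519.481ms (4/3)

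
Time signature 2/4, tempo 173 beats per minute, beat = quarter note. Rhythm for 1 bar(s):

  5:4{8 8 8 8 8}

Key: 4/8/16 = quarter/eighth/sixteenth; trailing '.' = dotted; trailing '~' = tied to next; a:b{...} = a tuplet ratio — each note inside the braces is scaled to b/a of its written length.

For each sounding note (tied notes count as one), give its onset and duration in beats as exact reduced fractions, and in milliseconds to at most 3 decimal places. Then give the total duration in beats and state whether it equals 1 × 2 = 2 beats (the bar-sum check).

1) 0.0ms=0b +138.728ms=2/5b
2) 138.728ms=2/5b +138.728ms=2/5b
3) 277.457ms=4/5b +138.728ms=2/5b
4) 416.185ms=6/5b +138.728ms=2/5b
5) 554.913ms=8/5b +138.728ms=2/5b
Σ=2b of 2 (173bpm 2/4) — PASS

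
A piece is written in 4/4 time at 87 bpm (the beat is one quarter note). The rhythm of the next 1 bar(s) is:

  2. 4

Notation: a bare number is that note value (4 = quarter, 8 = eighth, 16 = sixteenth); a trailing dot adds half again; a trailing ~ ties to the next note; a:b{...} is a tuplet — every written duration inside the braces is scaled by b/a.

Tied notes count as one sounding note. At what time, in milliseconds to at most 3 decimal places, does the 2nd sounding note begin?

1. 0.0ms @ 0 + 2068.966ms (3)
2. 2068.966ms @ 3 + 689.655ms (1)

note 2 onset = 3b = 2068.966ms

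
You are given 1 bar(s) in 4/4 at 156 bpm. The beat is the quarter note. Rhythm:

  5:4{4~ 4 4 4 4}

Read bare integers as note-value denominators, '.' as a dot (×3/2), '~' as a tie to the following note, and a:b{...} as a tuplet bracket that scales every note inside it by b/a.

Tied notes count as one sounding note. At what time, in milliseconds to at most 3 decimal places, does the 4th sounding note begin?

note 4 onset = 16/5b = 1230.769ms

1. 0.0ms @ 0 + 615.385ms (8/5)
2. 615.385ms @ 8/5 + 307.692ms (4/5)
3. 923.077ms @ 12/5 + 307.692ms (4/5)
4. 1230.769ms @ 16/5 + 307.692ms (4/5)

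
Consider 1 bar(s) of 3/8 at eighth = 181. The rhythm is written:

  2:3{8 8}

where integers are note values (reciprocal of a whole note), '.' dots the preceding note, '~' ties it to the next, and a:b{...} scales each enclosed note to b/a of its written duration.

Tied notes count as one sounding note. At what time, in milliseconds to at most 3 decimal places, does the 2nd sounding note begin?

1. 0.0ms @ 0 + 497.238ms (3/2)
2. 497.238ms @ 3/2 + 497.238ms (3/2)

note 2 onset = 3/2b = 497.238ms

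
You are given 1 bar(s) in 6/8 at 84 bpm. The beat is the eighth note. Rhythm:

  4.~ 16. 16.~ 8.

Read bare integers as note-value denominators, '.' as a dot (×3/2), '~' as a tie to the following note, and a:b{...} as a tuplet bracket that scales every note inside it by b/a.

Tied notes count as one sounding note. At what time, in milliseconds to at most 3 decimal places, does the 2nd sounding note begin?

note 2 onset = 15/4b = 2678.571ms

1. 0.0ms @ 0 + 2678.571ms (15/4)
2. 2678.571ms @ 15/4 + 1607.143ms (9/4)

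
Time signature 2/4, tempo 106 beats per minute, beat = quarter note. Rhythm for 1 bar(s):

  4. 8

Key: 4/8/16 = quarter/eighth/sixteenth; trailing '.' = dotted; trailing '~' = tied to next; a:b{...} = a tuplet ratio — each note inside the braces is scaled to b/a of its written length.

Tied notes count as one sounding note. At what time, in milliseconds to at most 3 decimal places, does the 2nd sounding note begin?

1. 0.0ms @ 0 + 849.057ms (3/2)
2. 849.057ms @ 3/2 + 283.019ms (1/2)

note 2 onset = 3/2b = 849.057ms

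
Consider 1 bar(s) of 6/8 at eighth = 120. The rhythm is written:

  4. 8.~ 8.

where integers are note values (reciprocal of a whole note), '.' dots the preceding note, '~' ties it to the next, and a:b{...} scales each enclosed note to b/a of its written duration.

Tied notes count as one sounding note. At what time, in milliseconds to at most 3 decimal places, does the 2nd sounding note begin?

1. 0.0ms @ 0 + 1500.0ms (3)
2. 1500.0ms @ 3 + 1500.0ms (3)

note 2 onset = 3b = 1500.0ms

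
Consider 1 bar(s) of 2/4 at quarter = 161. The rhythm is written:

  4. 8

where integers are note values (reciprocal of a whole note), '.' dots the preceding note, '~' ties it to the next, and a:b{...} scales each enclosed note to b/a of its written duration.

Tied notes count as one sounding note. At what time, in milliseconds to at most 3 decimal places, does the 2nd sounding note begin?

1. 0.0ms @ 0 + 559.006ms (3/2)
2. 559.006ms @ 3/2 + 186.335ms (1/2)

note 2 onset = 3/2b = 559.006ms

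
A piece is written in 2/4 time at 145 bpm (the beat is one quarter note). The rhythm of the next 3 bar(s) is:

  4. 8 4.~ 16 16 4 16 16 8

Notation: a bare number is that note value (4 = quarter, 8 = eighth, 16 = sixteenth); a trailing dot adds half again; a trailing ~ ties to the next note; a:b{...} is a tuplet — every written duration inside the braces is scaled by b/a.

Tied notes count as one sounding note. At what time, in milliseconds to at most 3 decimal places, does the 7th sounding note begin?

note 7 onset = 21/4b = 2172.414ms

1. 0.0ms @ 0 + 620.69ms (3/2)
2. 620.69ms @ 3/2 + 206.897ms (1/2)
3. 827.586ms @ 2 + 724.138ms (7/4)
4. 1551.724ms @ 15/4 + 103.448ms (1/4)
5. 1655.172ms @ 4 + 413.793ms (1)
6. 2068.966ms @ 5 + 103.448ms (1/4)
7. 2172.414ms @ 21/4 + 103.448ms (1/4)
8. 2275.862ms @ 11/2 + 206.897ms (1/2)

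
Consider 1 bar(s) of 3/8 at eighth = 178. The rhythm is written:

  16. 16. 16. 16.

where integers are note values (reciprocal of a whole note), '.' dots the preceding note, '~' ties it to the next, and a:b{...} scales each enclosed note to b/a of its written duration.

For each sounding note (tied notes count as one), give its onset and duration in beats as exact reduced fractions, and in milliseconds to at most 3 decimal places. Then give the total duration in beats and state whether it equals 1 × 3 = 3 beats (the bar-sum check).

1) 0.0ms=0b +252.809ms=3/4b
2) 252.809ms=3/4b +252.809ms=3/4b
3) 505.618ms=3/2b +252.809ms=3/4b
4) 758.427ms=9/4b +252.809ms=3/4b
Σ=3b of 3 (178bpm 3/8) — PASS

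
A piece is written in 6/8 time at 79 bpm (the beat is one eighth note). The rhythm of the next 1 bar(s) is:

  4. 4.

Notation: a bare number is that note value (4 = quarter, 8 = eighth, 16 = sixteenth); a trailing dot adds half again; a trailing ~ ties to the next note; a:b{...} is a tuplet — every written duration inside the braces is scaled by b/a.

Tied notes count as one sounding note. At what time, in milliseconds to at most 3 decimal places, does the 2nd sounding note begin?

1. 0.0ms @ 0 + 2278.481ms (3)
2. 2278.481ms @ 3 + 2278.481ms (3)

note 2 onset = 3b = 2278.481ms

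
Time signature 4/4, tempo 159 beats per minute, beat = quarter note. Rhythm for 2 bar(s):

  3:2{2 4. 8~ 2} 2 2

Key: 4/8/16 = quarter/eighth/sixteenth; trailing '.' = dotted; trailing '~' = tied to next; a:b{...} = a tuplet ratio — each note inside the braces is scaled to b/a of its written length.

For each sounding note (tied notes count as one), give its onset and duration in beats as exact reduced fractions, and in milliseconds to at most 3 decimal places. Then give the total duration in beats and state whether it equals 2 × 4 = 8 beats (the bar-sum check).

1) 0.0ms=0b +503.145ms=4/3b
2) 503.145ms=4/3b +377.358ms=1b
3) 880.503ms=7/3b +628.931ms=5/3b
4) 1509.434ms=4b +754.717ms=2b
5) 2264.151ms=6b +754.717ms=2b
Σ=8b of 8 (159bpm 4/4) — PASS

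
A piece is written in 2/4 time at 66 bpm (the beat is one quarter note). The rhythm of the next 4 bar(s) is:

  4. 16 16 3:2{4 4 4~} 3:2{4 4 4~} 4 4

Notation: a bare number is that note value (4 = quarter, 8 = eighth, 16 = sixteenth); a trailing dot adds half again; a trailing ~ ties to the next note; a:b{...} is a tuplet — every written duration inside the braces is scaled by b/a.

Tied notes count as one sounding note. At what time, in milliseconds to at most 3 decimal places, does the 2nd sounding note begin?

1. 0.0ms @ 0 + 1363.636ms (3/2)
2. 1363.636ms @ 3/2 + 227.273ms (1/4)
3. 1590.909ms @ 7/4 + 227.273ms (1/4)
4. 1818.182ms @ 2 + 606.061ms (2/3)
5. 2424.242ms @ 8/3 + 606.061ms (2/3)
6. 3030.303ms @ 10/3 + 1212.121ms (4/3)
7. 4242.424ms @ 14/3 + 606.061ms (2/3)
8. 4848.485ms @ 16/3 + 1515.152ms (5/3)
9. 6363.636ms @ 7 + 909.091ms (1)

note 2 onset = 3/2b = 1363.636ms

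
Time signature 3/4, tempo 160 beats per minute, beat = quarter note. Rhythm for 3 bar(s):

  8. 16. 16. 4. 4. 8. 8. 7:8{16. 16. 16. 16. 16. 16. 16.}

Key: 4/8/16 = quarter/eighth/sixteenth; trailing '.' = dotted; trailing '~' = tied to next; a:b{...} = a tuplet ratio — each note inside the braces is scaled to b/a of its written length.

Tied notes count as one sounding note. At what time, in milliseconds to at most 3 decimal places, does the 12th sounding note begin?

1. 0.0ms @ 0 + 281.25ms (3/4)
2. 281.25ms @ 3/4 + 140.625ms (3/8)
3. 421.875ms @ 9/8 + 140.625ms (3/8)
4. 562.5ms @ 3/2 + 562.5ms (3/2)
5. 1125.0ms @ 3 + 562.5ms (3/2)
6. 1687.5ms @ 9/2 + 281.25ms (3/4)
7. 1968.75ms @ 21/4 + 281.25ms (3/4)
8. 2250.0ms @ 6 + 160.714ms (3/7)
9. 2410.714ms @ 45/7 + 160.714ms (3/7)
10. 2571.429ms @ 48/7 + 160.714ms (3/7)
11. 2732.143ms @ 51/7 + 160.714ms (3/7)
12. 2892.857ms @ 54/7 + 160.714ms (3/7)
13. 3053.571ms @ 57/7 + 160.714ms (3/7)
14. 3214.286ms @ 60/7 + 160.714ms (3/7)

note 12 onset = 54/7b = 2892.857ms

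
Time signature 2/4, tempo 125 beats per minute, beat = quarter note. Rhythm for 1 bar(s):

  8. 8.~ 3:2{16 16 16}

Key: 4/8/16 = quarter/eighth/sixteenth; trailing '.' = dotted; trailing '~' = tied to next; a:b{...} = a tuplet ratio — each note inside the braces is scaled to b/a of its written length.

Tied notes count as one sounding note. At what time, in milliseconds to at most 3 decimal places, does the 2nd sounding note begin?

note 2 onset = 3/4b = 360.0ms

1. 0.0ms @ 0 + 360.0ms (3/4)
2. 360.0ms @ 3/4 + 440.0ms (11/12)
3. 800.0ms @ 5/3 + 80.0ms (1/6)
4. 880.0ms @ 11/6 + 80.0ms (1/6)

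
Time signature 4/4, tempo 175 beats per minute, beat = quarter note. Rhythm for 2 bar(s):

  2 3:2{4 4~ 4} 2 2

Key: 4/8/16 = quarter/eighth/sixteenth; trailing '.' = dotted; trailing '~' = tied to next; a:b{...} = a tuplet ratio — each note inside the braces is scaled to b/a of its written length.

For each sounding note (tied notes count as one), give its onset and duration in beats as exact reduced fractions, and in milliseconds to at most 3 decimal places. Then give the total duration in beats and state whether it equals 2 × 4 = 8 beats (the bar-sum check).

1) 0.0ms=0b +685.714ms=2b
2) 685.714ms=2b +228.571ms=2/3b
3) 914.286ms=8/3b +457.143ms=4/3b
4) 1371.429ms=4b +685.714ms=2b
5) 2057.143ms=6b +685.714ms=2b
Σ=8b of 8 (175bpm 4/4) — PASS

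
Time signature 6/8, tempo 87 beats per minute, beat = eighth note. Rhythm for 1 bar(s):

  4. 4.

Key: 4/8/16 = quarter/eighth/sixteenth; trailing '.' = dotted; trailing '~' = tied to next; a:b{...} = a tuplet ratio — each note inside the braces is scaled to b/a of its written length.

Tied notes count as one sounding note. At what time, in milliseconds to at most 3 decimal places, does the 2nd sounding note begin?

note 2 onset = 3b = 2068.966ms

1. 0.0ms @ 0 + 2068.966ms (3)
2. 2068.966ms @ 3 + 2068.966ms (3)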